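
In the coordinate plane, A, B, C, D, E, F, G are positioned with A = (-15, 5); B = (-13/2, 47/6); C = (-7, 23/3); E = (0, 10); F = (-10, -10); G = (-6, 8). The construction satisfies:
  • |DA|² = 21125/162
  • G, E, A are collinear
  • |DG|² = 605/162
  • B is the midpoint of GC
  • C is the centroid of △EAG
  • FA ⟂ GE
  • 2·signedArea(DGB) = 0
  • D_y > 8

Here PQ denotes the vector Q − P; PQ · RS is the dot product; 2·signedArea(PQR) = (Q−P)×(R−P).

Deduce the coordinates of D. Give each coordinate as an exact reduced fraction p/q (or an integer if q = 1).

1. D_x = -25/6  [line 1/6·x + -1/2·y + 5 = 0 ∩ |DG|² = 605/162]
2. D_y = 155/18  [line 1/6·x + -1/2·y + 5 = 0 ∩ |DG|² = 605/162]
   → D = (-25/6, 155/18)

D = (-25/6, 155/18)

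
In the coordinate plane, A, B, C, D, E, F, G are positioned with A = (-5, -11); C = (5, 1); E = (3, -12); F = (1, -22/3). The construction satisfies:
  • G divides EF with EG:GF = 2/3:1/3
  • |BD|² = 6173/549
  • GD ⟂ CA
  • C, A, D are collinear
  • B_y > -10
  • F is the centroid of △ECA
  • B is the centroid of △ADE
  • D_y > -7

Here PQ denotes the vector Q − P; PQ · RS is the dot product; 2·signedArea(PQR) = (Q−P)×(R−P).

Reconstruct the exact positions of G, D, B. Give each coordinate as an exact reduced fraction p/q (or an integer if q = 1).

1. G_x = 5/3  [G divides EF with EG:GF = 2/3:1/3]
2. G_y = -80/9  [G divides EF with EG:GF = 2/3:1/3]
   → G = (5/3, -80/9)
3. D_x = -75/61  [C, A, D are collinear ∩ GD ⟂ CA]
4. D_y = -395/61  [C, A, D are collinear ∩ GD ⟂ CA]
   → D = (-75/61, -395/61)
5. B_x = -197/183  [B is the centroid of △ADE]
6. B_y = -1798/183  [B is the centroid of △ADE]
   → B = (-197/183, -1798/183)

B = (-197/183, -1798/183)
D = (-75/61, -395/61)
G = (5/3, -80/9)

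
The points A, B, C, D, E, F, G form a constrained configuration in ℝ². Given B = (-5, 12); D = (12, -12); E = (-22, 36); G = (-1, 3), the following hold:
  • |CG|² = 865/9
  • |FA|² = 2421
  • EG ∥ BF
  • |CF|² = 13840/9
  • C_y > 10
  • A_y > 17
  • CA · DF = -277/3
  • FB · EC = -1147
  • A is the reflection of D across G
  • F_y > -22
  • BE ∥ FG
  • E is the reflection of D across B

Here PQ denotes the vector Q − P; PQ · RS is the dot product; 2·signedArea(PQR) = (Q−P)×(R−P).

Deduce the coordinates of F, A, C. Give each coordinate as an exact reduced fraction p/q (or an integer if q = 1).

1. F_x = 16  [BE ∥ FG ∩ EG ∥ BF]
2. F_y = -21  [BE ∥ FG ∩ EG ∥ BF]
   → F = (16, -21)
3. A_x = -14  [A is the reflection of D across G]
4. A_y = 18  [A is the reflection of D across G]
   → A = (-14, 18)
5. C_x = -20/3  [CA · DF = -277/3 ∩ FB · EC = -1147]
6. C_y = 11  [CA · DF = -277/3 ∩ FB · EC = -1147]
   → C = (-20/3, 11)

A = (-14, 18)
C = (-20/3, 11)
F = (16, -21)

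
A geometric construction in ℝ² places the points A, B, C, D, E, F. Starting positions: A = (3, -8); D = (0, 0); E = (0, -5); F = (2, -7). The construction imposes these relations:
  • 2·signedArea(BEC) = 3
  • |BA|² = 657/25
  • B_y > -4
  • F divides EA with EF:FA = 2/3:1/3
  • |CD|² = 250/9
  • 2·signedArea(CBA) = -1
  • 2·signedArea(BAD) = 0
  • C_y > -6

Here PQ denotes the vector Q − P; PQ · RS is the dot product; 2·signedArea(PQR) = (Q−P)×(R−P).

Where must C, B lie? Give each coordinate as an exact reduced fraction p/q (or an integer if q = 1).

B = (6/5, -16/5)
C = (5/3, -5)

1. B_x = 6/5  [line -8·x + -3·y + 0 = 0 ∩ |BA|² = 657/25]
2. B_y = -16/5  [line -8·x + -3·y + 0 = 0 ∩ |BA|² = 657/25]
   → B = (6/5, -16/5)
3. C_x = 5/3  [2·signedArea(CBA) = -1 ∩ 2·signedArea(BEC) = 3]
4. C_y = -5  [2·signedArea(CBA) = -1 ∩ 2·signedArea(BEC) = 3]
   → C = (5/3, -5)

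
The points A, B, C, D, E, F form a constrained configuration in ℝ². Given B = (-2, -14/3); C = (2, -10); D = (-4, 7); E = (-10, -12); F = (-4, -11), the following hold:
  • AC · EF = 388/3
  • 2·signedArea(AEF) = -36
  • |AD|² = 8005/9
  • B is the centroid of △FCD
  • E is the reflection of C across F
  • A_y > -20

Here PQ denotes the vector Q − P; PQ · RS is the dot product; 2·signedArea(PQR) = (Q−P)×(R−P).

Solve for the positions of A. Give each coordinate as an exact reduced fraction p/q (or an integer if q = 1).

A = (-18, -58/3)

1. A_x = -18  [2·signedArea(AEF) = -36 ∩ AC · EF = 388/3]
2. A_y = -58/3  [2·signedArea(AEF) = -36 ∩ AC · EF = 388/3]
   → A = (-18, -58/3)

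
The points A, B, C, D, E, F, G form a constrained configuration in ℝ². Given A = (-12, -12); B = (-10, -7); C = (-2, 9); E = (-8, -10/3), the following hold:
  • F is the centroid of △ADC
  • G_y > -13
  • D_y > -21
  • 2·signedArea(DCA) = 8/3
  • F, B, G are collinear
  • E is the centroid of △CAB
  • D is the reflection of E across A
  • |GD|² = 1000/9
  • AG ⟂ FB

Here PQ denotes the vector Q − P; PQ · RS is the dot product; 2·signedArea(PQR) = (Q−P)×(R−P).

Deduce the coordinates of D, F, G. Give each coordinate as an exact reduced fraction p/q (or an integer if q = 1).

1. D_x = -16  [D is the reflection of E across A]
2. D_y = -62/3  [D is the reflection of E across A]
   → D = (-16, -62/3)
3. F_x = -10  [F is the centroid of △ADC]
4. F_y = -71/9  [F is the centroid of △ADC]
   → F = (-10, -71/9)
5. G_x = -10  [F, B, G are collinear ∩ AG ⟂ FB]
6. G_y = -12  [F, B, G are collinear ∩ AG ⟂ FB]
   → G = (-10, -12)

D = (-16, -62/3)
F = (-10, -71/9)
G = (-10, -12)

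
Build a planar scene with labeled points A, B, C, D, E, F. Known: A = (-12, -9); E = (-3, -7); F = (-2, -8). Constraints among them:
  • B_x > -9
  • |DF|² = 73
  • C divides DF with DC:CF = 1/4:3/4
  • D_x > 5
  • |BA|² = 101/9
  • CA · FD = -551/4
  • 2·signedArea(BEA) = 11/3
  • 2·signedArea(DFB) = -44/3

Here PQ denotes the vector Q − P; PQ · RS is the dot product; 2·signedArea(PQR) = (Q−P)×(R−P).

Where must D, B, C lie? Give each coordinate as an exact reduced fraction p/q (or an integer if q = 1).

B = (-26/3, -26/3)
C = (4, -23/4)
D = (6, -5)

1. B_x = -26/3  [line 2·x + -9·y + -182/3 = 0 ∩ |BA|² = 101/9]
2. B_y = -26/3  [line 2·x + -9·y + -182/3 = 0 ∩ |BA|² = 101/9]
   → B = (-26/3, -26/3)
3. D_x = 6  [line 2/3·x + -20/3·y + -112/3 = 0 ∩ |DF|² = 73]
4. D_y = -5  [line 2/3·x + -20/3·y + -112/3 = 0 ∩ |DF|² = 73]
   → D = (6, -5)
5. C_x = 4  [C divides DF with DC:CF = 1/4:3/4]
6. C_y = -23/4  [C divides DF with DC:CF = 1/4:3/4]
   → C = (4, -23/4)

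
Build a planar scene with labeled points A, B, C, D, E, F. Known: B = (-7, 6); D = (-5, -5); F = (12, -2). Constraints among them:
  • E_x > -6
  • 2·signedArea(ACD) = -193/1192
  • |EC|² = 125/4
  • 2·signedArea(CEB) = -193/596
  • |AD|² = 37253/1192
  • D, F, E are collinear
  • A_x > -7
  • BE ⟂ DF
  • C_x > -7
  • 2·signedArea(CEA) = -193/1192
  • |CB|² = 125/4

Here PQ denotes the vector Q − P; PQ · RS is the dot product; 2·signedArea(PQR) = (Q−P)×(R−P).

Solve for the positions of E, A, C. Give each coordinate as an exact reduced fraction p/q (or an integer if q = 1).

A = (-3593/596, 295/596)
C = (-6, 1/2)
E = (-1507/298, -1493/298)

1. E_x = -1507/298  [D, F, E are collinear ∩ BE ⟂ DF]
2. E_y = -1493/298  [D, F, E are collinear ∩ BE ⟂ DF]
   → E = (-1507/298, -1493/298)
3. C_x = -6  [line -3281/298·x + -579/298·y + -38793/596 = 0 ∩ |CB|² = 125/4]
4. C_y = 1/2  [line -3281/298·x + -579/298·y + -38793/596 = 0 ∩ |CB|² = 125/4]
   → C = (-6, 1/2)
5. A_x = -3593/596  [2·signedArea(ACD) = -193/1192 ∩ 2·signedArea(CEA) = -193/1192]
6. A_y = 295/596  [2·signedArea(ACD) = -193/1192 ∩ 2·signedArea(CEA) = -193/1192]
   → A = (-3593/596, 295/596)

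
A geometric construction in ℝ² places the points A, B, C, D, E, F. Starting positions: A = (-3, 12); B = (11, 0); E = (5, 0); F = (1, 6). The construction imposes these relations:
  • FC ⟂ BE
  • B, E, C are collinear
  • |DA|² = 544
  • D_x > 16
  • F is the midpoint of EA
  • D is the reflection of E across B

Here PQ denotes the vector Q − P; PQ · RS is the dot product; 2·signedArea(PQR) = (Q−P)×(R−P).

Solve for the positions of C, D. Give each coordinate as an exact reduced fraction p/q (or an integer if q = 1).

1. C_x = 1  [B, E, C are collinear ∩ FC ⟂ BE]
2. C_y = 0  [B, E, C are collinear ∩ FC ⟂ BE]
   → C = (1, 0)
3. D_x = 17  [D is the reflection of E across B]
4. D_y = 0  [D is the reflection of E across B]
   → D = (17, 0)

C = (1, 0)
D = (17, 0)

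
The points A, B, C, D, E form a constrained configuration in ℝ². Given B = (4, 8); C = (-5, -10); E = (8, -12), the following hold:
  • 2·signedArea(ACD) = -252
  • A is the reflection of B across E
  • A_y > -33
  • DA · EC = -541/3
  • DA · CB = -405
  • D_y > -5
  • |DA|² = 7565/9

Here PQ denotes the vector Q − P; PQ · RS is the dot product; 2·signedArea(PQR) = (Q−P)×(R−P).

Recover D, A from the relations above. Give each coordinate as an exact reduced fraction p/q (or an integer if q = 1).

A = (12, -32)
D = (7/3, -14/3)

1. A_x = 12  [A is the reflection of B across E]
2. A_y = -32  [A is the reflection of B across E]
   → A = (12, -32)
3. D_x = 7/3  [DA · EC = -541/3 ∩ DA · CB = -405]
4. D_y = -14/3  [DA · EC = -541/3 ∩ DA · CB = -405]
   → D = (7/3, -14/3)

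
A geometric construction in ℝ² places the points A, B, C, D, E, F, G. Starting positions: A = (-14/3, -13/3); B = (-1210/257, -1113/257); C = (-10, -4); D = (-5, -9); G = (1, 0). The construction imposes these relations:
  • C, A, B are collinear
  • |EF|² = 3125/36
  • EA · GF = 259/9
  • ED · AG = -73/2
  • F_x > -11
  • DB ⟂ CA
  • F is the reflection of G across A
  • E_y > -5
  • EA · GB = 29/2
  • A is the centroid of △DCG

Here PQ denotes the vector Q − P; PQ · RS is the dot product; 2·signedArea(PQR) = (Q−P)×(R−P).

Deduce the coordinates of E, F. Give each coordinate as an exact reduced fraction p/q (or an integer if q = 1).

1. E_x = -2  [ED · AG = -73/2 ∩ EA · GB = 29/2]
2. E_y = -9/2  [ED · AG = -73/2 ∩ EA · GB = 29/2]
   → E = (-2, -9/2)
3. F_x = -31/3  [EA · GF = 259/9 ∩ F is the reflection of G across A]
4. F_y = -26/3  [EA · GF = 259/9 ∩ F is the reflection of G across A]
   → F = (-31/3, -26/3)

E = (-2, -9/2)
F = (-31/3, -26/3)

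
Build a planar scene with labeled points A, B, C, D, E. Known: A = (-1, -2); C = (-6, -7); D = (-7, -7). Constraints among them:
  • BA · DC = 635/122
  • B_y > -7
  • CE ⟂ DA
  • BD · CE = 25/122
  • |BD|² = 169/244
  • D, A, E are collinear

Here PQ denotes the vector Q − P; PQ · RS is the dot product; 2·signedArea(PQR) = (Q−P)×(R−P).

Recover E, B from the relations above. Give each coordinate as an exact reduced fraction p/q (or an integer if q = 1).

1. E_x = -391/61  [D, A, E are collinear ∩ CE ⟂ DA]
2. E_y = -397/61  [D, A, E are collinear ∩ CE ⟂ DA]
   → E = (-391/61, -397/61)
3. B_x = -757/122  [BA · DC = 635/122 ∩ BD · CE = 25/122]
4. B_y = -412/61  [BA · DC = 635/122 ∩ BD · CE = 25/122]
   → B = (-757/122, -412/61)

B = (-757/122, -412/61)
E = (-391/61, -397/61)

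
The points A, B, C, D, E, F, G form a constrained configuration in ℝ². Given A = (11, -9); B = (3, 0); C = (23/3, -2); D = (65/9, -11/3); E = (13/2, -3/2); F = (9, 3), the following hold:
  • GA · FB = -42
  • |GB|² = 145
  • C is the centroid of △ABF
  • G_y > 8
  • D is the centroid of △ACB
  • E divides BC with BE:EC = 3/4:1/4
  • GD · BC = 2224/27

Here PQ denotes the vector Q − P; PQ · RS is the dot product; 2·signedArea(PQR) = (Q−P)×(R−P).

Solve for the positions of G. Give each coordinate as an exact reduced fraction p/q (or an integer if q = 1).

G = (-5, 9)

1. G_x = -5  [GD · BC = 2224/27 ∩ GA · FB = -42]
2. G_y = 9  [GD · BC = 2224/27 ∩ GA · FB = -42]
   → G = (-5, 9)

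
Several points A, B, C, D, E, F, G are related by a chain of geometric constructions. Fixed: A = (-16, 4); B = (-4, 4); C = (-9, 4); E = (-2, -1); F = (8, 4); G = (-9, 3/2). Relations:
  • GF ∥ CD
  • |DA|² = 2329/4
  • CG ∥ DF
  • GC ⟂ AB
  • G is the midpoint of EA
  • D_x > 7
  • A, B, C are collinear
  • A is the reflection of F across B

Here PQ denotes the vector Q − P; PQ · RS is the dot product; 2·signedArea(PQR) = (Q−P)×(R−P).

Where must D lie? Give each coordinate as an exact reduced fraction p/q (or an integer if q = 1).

1. D_x = 8  [CG ∥ DF ∩ GF ∥ CD]
2. D_y = 13/2  [CG ∥ DF ∩ GF ∥ CD]
   → D = (8, 13/2)

D = (8, 13/2)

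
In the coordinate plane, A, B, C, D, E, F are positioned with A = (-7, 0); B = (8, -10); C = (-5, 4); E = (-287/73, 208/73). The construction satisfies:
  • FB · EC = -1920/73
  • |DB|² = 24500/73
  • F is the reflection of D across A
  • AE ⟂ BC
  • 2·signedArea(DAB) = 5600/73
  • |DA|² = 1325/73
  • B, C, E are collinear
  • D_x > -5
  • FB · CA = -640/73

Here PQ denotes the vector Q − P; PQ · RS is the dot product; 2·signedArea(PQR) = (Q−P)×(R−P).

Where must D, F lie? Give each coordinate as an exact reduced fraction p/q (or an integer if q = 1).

D = (-326/73, 250/73)
F = (-696/73, -250/73)

1. F_x = -696/73  [FB · CA = -640/73 ∩ FB · EC = -1920/73]
2. F_y = -250/73  [FB · CA = -640/73 ∩ FB · EC = -1920/73]
   → F = (-696/73, -250/73)
3. D_x = -326/73  [2·signedArea(DAB) = 5600/73 ∩ F is the reflection of D across A]
4. D_y = 250/73  [2·signedArea(DAB) = 5600/73 ∩ F is the reflection of D across A]
   → D = (-326/73, 250/73)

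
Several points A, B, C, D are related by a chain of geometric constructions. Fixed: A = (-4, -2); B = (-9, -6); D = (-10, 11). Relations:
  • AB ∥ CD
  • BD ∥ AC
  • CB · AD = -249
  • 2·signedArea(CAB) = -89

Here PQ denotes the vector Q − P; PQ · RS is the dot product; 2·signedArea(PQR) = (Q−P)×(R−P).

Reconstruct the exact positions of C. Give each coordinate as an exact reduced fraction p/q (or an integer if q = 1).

C = (-5, 15)

1. C_x = -5  [AB ∥ CD ∩ BD ∥ AC]
2. C_y = 15  [AB ∥ CD ∩ BD ∥ AC]
   → C = (-5, 15)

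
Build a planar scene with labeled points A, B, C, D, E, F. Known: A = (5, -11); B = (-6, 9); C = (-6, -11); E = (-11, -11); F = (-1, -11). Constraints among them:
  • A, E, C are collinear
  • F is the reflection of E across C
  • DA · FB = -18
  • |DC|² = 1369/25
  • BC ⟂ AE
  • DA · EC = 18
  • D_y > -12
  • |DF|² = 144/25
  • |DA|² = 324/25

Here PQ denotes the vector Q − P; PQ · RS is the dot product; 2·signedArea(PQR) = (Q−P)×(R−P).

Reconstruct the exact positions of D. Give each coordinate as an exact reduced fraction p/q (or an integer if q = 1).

1. D_x = 7/5  [DA · FB = -18 ∩ DA · EC = 18]
2. D_y = -11  [DA · FB = -18 ∩ DA · EC = 18]
   → D = (7/5, -11)

D = (7/5, -11)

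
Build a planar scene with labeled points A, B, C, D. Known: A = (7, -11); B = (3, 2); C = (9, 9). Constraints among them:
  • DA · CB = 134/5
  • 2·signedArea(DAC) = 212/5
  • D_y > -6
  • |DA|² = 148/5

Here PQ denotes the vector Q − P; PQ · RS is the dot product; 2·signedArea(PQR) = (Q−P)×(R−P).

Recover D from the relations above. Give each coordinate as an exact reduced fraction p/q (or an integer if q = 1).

D = (27/5, -29/5)

1. D_x = 27/5  [DA · CB = 134/5 ∩ 2·signedArea(DAC) = 212/5]
2. D_y = -29/5  [DA · CB = 134/5 ∩ 2·signedArea(DAC) = 212/5]
   → D = (27/5, -29/5)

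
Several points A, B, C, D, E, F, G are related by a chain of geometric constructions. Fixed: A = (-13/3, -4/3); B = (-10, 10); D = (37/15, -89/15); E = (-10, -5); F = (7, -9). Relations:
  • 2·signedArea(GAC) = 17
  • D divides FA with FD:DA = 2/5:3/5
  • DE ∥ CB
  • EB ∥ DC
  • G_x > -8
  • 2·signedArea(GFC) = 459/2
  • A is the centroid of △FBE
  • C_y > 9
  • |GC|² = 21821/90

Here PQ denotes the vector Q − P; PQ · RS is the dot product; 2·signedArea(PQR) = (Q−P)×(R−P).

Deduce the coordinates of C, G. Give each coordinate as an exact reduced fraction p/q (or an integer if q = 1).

C = (37/15, 136/15)
G = (-43/6, -19/6)

1. C_x = 37/15  [DE ∥ CB ∩ EB ∥ DC]
2. C_y = 136/15  [DE ∥ CB ∩ EB ∥ DC]
   → C = (37/15, 136/15)
3. G_x = -43/6  [2·signedArea(GAC) = 17 ∩ 2·signedArea(GFC) = 459/2]
4. G_y = -19/6  [2·signedArea(GAC) = 17 ∩ 2·signedArea(GFC) = 459/2]
   → G = (-43/6, -19/6)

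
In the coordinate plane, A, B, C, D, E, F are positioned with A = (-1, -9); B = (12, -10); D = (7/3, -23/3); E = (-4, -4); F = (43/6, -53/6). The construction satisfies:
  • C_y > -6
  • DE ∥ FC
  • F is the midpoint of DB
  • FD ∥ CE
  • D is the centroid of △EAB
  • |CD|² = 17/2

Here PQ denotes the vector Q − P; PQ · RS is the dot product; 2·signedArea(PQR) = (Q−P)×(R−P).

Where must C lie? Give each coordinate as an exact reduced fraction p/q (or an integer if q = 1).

C = (5/6, -31/6)

1. C_x = 5/6  [FD ∥ CE ∩ DE ∥ FC]
2. C_y = -31/6  [FD ∥ CE ∩ DE ∥ FC]
   → C = (5/6, -31/6)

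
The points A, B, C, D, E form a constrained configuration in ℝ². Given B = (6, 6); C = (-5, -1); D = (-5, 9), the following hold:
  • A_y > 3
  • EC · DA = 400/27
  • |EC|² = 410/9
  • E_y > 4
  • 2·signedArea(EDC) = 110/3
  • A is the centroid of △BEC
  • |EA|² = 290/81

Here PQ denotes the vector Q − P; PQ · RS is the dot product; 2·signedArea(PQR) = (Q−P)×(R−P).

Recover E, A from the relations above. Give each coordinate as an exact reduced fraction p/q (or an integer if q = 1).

1. E_x = -4/3  [2·signedArea(EDC) = 110/3]
2. E_y = 14/3  [|EC|² = 410/9]
   → E = (-4/3, 14/3)
3. A_x = -1/9  [A is the centroid of △BEC]
4. A_y = 29/9  [A is the centroid of △BEC]
   → A = (-1/9, 29/9)

A = (-1/9, 29/9)
E = (-4/3, 14/3)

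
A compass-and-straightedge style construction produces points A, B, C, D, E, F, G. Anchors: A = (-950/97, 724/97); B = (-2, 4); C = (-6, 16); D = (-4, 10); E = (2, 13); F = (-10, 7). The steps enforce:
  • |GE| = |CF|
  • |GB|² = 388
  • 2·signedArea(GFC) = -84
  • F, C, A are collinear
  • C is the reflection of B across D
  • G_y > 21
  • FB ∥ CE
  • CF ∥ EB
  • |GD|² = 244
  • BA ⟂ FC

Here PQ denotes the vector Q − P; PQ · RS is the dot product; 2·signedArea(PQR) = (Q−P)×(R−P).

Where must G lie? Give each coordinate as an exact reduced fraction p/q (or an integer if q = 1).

1. G_x = 6  [line -9·x + 4·y + -34 = 0 ∩ |GD|² = 244]
2. G_y = 22  [line -9·x + 4·y + -34 = 0 ∩ |GD|² = 244]
   → G = (6, 22)

G = (6, 22)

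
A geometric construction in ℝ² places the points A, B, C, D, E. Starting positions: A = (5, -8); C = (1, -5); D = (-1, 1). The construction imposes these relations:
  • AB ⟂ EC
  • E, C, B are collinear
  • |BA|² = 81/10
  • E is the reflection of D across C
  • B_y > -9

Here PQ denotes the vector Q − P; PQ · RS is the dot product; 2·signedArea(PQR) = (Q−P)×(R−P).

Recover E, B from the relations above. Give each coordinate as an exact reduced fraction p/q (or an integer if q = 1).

B = (23/10, -89/10)
E = (3, -11)

1. E_x = 3  [E is the reflection of D across C]
2. E_y = -11  [E is the reflection of D across C]
   → E = (3, -11)
3. B_x = 23/10  [E, C, B are collinear ∩ AB ⟂ EC]
4. B_y = -89/10  [E, C, B are collinear ∩ AB ⟂ EC]
   → B = (23/10, -89/10)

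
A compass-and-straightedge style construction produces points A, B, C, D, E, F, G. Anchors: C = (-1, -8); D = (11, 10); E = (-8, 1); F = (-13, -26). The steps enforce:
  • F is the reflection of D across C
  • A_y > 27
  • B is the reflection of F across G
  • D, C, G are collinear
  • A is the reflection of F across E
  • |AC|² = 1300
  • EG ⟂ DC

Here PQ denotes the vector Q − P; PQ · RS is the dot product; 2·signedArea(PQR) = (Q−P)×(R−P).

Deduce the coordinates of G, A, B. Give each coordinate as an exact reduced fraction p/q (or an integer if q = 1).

1. G_x = 1  [D, C, G are collinear ∩ EG ⟂ DC]
2. G_y = -5  [D, C, G are collinear ∩ EG ⟂ DC]
   → G = (1, -5)
3. A_x = -3  [A is the reflection of F across E]
4. A_y = 28  [A is the reflection of F across E]
   → A = (-3, 28)
5. B_x = 15  [B is the reflection of F across G]
6. B_y = 16  [B is the reflection of F across G]
   → B = (15, 16)

A = (-3, 28)
B = (15, 16)
G = (1, -5)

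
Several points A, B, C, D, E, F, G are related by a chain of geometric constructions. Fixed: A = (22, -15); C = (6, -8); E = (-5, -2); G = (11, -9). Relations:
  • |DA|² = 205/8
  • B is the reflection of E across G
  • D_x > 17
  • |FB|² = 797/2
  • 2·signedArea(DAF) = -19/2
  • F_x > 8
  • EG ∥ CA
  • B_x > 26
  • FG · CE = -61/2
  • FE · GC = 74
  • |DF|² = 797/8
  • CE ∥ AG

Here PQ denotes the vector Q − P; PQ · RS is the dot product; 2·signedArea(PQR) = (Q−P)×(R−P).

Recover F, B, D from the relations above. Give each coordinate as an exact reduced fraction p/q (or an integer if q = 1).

B = (27, -16)
D = (71/4, -49/4)
F = (17/2, -17/2)

1. F_x = 17/2  [FE · GC = 74 ∩ FG · CE = -61/2]
2. F_y = -17/2  [FE · GC = 74 ∩ FG · CE = -61/2]
   → F = (17/2, -17/2)
3. B_x = 27  [B is the reflection of E across G]
4. B_y = -16  [B is the reflection of E across G]
   → B = (27, -16)
5. D_x = 71/4  [line -13/2·x + -27/2·y + -50 = 0 ∩ |DF|² = 797/8]
6. D_y = -49/4  [line -13/2·x + -27/2·y + -50 = 0 ∩ |DF|² = 797/8]
   → D = (71/4, -49/4)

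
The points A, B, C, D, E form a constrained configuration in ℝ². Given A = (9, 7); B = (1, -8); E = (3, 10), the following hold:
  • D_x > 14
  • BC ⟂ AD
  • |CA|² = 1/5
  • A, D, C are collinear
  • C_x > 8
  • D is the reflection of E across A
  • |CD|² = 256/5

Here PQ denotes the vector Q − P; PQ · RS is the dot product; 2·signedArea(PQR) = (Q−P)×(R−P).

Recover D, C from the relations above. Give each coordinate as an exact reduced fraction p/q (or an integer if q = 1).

C = (43/5, 36/5)
D = (15, 4)

1. D_x = 15  [D is the reflection of E across A]
2. D_y = 4  [D is the reflection of E across A]
   → D = (15, 4)
3. C_x = 43/5  [A, D, C are collinear ∩ BC ⟂ AD]
4. C_y = 36/5  [A, D, C are collinear ∩ BC ⟂ AD]
   → C = (43/5, 36/5)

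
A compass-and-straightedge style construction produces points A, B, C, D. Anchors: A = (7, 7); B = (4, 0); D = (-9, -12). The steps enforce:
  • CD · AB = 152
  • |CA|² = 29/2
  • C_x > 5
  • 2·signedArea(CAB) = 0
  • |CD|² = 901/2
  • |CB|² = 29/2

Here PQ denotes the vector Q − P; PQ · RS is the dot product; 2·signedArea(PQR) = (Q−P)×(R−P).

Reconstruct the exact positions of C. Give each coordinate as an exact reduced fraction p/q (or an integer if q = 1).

C = (11/2, 7/2)

1. C_x = 11/2  [2·signedArea(CAB) = 0 ∩ CD · AB = 152]
2. C_y = 7/2  [2·signedArea(CAB) = 0 ∩ CD · AB = 152]
   → C = (11/2, 7/2)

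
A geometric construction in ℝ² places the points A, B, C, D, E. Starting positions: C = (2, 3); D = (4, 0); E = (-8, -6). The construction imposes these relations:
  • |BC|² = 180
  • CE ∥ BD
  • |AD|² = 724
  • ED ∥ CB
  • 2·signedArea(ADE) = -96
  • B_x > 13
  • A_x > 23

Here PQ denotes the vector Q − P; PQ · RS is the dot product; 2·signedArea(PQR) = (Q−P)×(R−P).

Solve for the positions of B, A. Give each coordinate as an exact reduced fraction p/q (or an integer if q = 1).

1. B_x = 14  [CE ∥ BD ∩ ED ∥ CB]
2. B_y = 9  [CE ∥ BD ∩ ED ∥ CB]
   → B = (14, 9)
3. A_x = 24  [line 6·x + -12·y + 72 = 0 ∩ |AD|² = 724]
4. A_y = 18  [line 6·x + -12·y + 72 = 0 ∩ |AD|² = 724]
   → A = (24, 18)

A = (24, 18)
B = (14, 9)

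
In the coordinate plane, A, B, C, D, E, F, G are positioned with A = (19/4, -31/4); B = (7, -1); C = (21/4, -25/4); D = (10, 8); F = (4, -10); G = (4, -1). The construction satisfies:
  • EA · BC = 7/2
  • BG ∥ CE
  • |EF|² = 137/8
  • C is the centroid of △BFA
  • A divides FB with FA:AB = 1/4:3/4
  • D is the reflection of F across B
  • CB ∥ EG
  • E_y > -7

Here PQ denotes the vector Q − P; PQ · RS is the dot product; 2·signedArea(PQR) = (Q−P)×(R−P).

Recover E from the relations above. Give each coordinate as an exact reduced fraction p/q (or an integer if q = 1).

E = (9/4, -25/4)

1. E_x = 9/4  [CB ∥ EG ∩ BG ∥ CE]
2. E_y = -25/4  [CB ∥ EG ∩ BG ∥ CE]
   → E = (9/4, -25/4)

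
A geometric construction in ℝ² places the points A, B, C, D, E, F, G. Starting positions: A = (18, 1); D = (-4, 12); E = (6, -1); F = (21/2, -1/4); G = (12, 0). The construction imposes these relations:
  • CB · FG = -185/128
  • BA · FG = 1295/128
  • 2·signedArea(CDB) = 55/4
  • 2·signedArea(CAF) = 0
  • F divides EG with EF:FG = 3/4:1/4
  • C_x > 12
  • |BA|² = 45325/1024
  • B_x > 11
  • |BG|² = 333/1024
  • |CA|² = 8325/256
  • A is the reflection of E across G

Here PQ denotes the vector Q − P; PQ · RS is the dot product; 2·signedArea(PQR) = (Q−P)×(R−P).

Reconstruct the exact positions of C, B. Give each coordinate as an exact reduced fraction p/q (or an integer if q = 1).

B = (183/16, -3/32)
C = (99/8, 1/16)

1. B_x = 183/16  [line -3/2·x + -1/4·y + 2193/128 = 0 ∩ |BG|² = 333/1024]
2. B_y = -3/32  [line -3/2·x + -1/4·y + 2193/128 = 0 ∩ |BG|² = 333/1024]
   → B = (183/16, -3/32)
3. C_x = 99/8  [2·signedArea(CAF) = 0 ∩ 2·signedArea(CDB) = 55/4]
4. C_y = 1/16  [2·signedArea(CAF) = 0 ∩ 2·signedArea(CDB) = 55/4]
   → C = (99/8, 1/16)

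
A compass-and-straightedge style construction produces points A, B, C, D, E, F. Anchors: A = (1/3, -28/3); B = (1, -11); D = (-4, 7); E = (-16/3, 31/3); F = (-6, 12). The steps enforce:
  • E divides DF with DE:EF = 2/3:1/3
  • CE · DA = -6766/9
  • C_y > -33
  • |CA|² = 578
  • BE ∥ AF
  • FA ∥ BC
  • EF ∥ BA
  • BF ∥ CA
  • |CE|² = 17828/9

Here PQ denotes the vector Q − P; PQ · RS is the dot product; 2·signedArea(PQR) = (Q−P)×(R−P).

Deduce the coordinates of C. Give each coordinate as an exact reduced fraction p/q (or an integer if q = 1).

1. C_x = 22/3  [BF ∥ CA ∩ FA ∥ BC]
2. C_y = -97/3  [BF ∥ CA ∩ FA ∥ BC]
   → C = (22/3, -97/3)

C = (22/3, -97/3)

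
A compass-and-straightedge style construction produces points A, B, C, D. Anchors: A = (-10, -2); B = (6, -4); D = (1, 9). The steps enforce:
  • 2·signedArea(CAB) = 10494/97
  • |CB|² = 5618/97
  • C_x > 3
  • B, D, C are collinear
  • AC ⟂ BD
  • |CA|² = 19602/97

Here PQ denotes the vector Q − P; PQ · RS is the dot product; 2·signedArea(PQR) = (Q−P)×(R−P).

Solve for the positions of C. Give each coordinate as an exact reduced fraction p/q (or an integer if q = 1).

C = (317/97, 301/97)

1. C_x = 317/97  [B, D, C are collinear ∩ AC ⟂ BD]
2. C_y = 301/97  [B, D, C are collinear ∩ AC ⟂ BD]
   → C = (317/97, 301/97)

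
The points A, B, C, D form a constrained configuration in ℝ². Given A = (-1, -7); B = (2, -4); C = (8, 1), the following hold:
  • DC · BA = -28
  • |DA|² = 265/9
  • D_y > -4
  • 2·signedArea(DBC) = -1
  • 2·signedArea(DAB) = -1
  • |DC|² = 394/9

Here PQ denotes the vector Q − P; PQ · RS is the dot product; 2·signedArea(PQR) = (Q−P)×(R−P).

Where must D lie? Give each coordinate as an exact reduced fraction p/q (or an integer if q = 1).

D = (3, -10/3)

1. D_x = 3  [2·signedArea(DAB) = -1 ∩ 2·signedArea(DBC) = -1]
2. D_y = -10/3  [2·signedArea(DAB) = -1 ∩ 2·signedArea(DBC) = -1]
   → D = (3, -10/3)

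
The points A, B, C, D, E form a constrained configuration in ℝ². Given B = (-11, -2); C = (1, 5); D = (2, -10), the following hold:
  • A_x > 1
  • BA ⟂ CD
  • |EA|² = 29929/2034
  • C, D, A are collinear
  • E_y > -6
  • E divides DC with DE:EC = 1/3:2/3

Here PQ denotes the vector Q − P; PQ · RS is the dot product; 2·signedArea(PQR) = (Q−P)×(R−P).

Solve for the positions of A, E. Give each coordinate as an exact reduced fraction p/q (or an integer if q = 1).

A = (319/226, -265/226)
E = (5/3, -5)

1. A_x = 319/226  [C, D, A are collinear ∩ BA ⟂ CD]
2. A_y = -265/226  [C, D, A are collinear ∩ BA ⟂ CD]
   → A = (319/226, -265/226)
3. E_x = 5/3  [E divides DC with DE:EC = 1/3:2/3]
4. E_y = -5  [E divides DC with DE:EC = 1/3:2/3]
   → E = (5/3, -5)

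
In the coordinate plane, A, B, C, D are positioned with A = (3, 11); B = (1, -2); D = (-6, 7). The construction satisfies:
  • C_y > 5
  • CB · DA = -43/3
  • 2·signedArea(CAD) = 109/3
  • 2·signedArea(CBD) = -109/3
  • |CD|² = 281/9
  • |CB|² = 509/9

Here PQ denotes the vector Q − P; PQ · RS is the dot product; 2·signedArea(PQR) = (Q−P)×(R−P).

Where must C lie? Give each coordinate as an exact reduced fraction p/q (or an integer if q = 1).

C = (-2/3, 16/3)

1. C_x = -2/3  [2·signedArea(CBD) = -109/3 ∩ 2·signedArea(CAD) = 109/3]
2. C_y = 16/3  [2·signedArea(CBD) = -109/3 ∩ 2·signedArea(CAD) = 109/3]
   → C = (-2/3, 16/3)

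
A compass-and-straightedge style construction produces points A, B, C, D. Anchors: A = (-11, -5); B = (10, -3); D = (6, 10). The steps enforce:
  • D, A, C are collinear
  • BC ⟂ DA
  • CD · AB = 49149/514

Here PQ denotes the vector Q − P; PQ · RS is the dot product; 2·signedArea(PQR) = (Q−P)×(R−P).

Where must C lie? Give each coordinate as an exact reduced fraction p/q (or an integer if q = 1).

C = (925/514, 3235/514)

1. C_x = 925/514  [D, A, C are collinear ∩ BC ⟂ DA]
2. C_y = 3235/514  [D, A, C are collinear ∩ BC ⟂ DA]
   → C = (925/514, 3235/514)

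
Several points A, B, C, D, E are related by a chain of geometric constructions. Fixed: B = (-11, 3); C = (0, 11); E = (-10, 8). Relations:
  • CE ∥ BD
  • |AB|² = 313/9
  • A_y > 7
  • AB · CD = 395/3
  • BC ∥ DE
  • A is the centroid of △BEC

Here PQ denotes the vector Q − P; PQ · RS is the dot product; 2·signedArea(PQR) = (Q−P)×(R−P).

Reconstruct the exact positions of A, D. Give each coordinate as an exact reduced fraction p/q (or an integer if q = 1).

A = (-7, 22/3)
D = (-21, 0)

1. A_x = -7  [A is the centroid of △BEC]
2. A_y = 22/3  [A is the centroid of △BEC]
   → A = (-7, 22/3)
3. D_x = -21  [BC ∥ DE ∩ CE ∥ BD]
4. D_y = 0  [BC ∥ DE ∩ CE ∥ BD]
   → D = (-21, 0)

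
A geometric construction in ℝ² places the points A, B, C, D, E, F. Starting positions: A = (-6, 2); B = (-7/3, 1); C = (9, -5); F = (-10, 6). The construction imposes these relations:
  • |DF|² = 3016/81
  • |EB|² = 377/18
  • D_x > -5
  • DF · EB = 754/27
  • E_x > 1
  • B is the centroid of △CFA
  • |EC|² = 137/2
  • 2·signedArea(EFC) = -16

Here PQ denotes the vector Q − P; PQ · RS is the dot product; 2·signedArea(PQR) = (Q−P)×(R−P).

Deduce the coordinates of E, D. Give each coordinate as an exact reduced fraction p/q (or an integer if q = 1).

1. E_x = 3/2  [line 11·x + 19·y + 12 = 0 ∩ |EB|² = 377/18]
2. E_y = -3/2  [line 11·x + 19·y + 12 = 0 ∩ |EB|² = 377/18]
   → E = (3/2, -3/2)
3. D_x = -44/9  [line 23/6·x + -5/2·y + 686/27 = 0 ∩ |DF|² = 3016/81]
4. D_y = 8/3  [line 23/6·x + -5/2·y + 686/27 = 0 ∩ |DF|² = 3016/81]
   → D = (-44/9, 8/3)

D = (-44/9, 8/3)
E = (3/2, -3/2)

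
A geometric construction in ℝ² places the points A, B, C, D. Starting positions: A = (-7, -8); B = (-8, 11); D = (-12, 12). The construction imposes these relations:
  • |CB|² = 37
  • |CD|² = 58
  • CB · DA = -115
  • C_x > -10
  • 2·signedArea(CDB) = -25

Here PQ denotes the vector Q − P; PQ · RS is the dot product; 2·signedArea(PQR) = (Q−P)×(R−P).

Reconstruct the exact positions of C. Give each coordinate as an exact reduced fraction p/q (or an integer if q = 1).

C = (-9, 5)

1. C_x = -9  [2·signedArea(CDB) = -25 ∩ CB · DA = -115]
2. C_y = 5  [2·signedArea(CDB) = -25 ∩ CB · DA = -115]
   → C = (-9, 5)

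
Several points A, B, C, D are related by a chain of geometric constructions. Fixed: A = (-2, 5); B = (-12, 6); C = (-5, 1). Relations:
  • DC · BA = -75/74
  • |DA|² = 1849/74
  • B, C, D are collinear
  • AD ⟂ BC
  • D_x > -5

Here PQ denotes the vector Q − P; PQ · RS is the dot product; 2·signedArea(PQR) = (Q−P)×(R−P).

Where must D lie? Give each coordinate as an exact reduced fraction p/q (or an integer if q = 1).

1. D_x = -363/74  [B, C, D are collinear ∩ AD ⟂ BC]
2. D_y = 69/74  [B, C, D are collinear ∩ AD ⟂ BC]
   → D = (-363/74, 69/74)

D = (-363/74, 69/74)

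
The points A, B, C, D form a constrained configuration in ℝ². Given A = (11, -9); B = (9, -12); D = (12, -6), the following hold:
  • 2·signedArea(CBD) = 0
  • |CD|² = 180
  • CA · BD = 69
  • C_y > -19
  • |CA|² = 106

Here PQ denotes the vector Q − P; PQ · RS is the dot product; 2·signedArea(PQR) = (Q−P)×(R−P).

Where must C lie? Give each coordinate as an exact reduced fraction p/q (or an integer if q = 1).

C = (6, -18)

1. C_x = 6  [2·signedArea(CBD) = 0 ∩ CA · BD = 69]
2. C_y = -18  [2·signedArea(CBD) = 0 ∩ CA · BD = 69]
   → C = (6, -18)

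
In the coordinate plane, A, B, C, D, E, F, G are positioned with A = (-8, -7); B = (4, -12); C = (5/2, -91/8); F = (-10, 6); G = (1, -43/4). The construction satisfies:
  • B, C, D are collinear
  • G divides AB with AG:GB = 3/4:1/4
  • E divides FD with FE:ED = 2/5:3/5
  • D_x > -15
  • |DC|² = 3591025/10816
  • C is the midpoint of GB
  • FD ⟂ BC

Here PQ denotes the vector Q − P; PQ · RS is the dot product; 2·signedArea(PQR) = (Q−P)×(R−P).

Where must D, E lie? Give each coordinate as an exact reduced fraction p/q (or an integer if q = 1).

1. D_x = -2420/169  [B, C, D are collinear ∩ FD ⟂ BC]
2. D_y = -738/169  [B, C, D are collinear ∩ FD ⟂ BC]
   → D = (-2420/169, -738/169)
3. E_x = -1982/169  [E divides FD with FE:ED = 2/5:3/5]
4. E_y = 1566/845  [E divides FD with FE:ED = 2/5:3/5]
   → E = (-1982/169, 1566/845)

D = (-2420/169, -738/169)
E = (-1982/169, 1566/845)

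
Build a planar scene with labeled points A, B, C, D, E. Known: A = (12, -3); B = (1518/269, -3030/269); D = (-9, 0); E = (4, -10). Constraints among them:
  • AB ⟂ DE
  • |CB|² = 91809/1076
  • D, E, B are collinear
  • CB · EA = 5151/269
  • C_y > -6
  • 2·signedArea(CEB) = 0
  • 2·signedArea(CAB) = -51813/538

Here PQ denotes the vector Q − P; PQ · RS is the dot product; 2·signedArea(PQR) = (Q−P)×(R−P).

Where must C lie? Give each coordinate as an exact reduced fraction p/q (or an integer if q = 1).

1. C_x = -903/538  [2·signedArea(CEB) = 0 ∩ CB · EA = 5151/269]
2. C_y = -1515/269  [2·signedArea(CEB) = 0 ∩ CB · EA = 5151/269]
   → C = (-903/538, -1515/269)

C = (-903/538, -1515/269)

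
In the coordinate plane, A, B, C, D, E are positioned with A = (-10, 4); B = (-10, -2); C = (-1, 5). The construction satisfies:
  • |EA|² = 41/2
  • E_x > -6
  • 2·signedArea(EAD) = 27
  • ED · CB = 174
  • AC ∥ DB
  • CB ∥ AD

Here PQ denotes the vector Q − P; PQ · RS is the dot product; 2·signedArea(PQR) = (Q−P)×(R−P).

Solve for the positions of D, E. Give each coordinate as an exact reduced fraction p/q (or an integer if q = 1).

1. D_x = -19  [AC ∥ DB ∩ CB ∥ AD]
2. D_y = -3  [AC ∥ DB ∩ CB ∥ AD]
   → D = (-19, -3)
3. E_x = -11/2  [ED · CB = 174 ∩ 2·signedArea(EAD) = 27]
4. E_y = 9/2  [ED · CB = 174 ∩ 2·signedArea(EAD) = 27]
   → E = (-11/2, 9/2)

D = (-19, -3)
E = (-11/2, 9/2)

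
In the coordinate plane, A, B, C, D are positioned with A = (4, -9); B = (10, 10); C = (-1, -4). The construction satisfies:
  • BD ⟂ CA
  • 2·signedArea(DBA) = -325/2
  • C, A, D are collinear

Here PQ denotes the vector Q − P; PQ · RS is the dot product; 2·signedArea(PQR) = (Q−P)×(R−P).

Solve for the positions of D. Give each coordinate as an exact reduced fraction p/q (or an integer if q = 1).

1. D_x = -5/2  [C, A, D are collinear ∩ BD ⟂ CA]
2. D_y = -5/2  [C, A, D are collinear ∩ BD ⟂ CA]
   → D = (-5/2, -5/2)

D = (-5/2, -5/2)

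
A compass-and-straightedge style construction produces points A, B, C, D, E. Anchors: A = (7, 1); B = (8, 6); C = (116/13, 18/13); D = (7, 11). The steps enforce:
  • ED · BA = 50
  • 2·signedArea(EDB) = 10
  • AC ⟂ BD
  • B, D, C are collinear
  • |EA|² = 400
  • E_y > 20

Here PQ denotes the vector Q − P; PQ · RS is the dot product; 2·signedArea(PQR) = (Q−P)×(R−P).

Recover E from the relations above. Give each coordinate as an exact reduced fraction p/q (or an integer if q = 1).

E = (7, 21)

1. E_x = 7  [2·signedArea(EDB) = 10 ∩ ED · BA = 50]
2. E_y = 21  [2·signedArea(EDB) = 10 ∩ ED · BA = 50]
   → E = (7, 21)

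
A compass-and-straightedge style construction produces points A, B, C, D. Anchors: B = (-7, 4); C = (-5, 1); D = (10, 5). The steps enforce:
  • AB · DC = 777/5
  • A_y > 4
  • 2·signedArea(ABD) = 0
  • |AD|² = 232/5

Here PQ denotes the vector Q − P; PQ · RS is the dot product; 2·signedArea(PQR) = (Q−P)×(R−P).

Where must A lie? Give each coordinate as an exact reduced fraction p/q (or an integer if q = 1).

1. A_x = 16/5  [2·signedArea(ABD) = 0 ∩ AB · DC = 777/5]
2. A_y = 23/5  [2·signedArea(ABD) = 0 ∩ AB · DC = 777/5]
   → A = (16/5, 23/5)

A = (16/5, 23/5)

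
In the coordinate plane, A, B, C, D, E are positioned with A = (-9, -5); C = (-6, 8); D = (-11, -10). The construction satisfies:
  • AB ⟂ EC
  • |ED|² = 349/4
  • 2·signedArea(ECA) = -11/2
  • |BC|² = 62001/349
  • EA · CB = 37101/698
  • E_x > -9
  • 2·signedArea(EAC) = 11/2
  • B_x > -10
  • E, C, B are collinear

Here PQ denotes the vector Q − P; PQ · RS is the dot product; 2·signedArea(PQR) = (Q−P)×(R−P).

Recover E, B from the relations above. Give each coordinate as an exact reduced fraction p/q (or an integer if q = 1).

1. E_x = -17/2  [line -13·x + 3·y + -215/2 = 0 ∩ |ED|² = 349/4]
2. E_y = -1  [line -13·x + 3·y + -215/2 = 0 ∩ |ED|² = 349/4]
   → E = (-17/2, -1)
3. B_x = -3339/349  [E, C, B are collinear ∩ AB ⟂ EC]
4. B_y = -1690/349  [E, C, B are collinear ∩ AB ⟂ EC]
   → B = (-3339/349, -1690/349)

B = (-3339/349, -1690/349)
E = (-17/2, -1)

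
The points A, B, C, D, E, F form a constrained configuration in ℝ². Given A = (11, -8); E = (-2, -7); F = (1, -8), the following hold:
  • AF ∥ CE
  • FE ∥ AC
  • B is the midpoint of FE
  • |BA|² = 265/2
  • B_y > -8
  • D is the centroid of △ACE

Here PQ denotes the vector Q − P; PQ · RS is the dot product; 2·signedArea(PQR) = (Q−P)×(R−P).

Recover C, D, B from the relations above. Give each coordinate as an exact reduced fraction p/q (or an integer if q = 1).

B = (-1/2, -15/2)
C = (8, -7)
D = (17/3, -22/3)

1. C_x = 8  [AF ∥ CE ∩ FE ∥ AC]
2. C_y = -7  [AF ∥ CE ∩ FE ∥ AC]
   → C = (8, -7)
3. D_x = 17/3  [D is the centroid of △ACE]
4. D_y = -22/3  [D is the centroid of △ACE]
   → D = (17/3, -22/3)
5. B_x = -1/2  [B is the midpoint of FE]
6. B_y = -15/2  [B is the midpoint of FE]
   → B = (-1/2, -15/2)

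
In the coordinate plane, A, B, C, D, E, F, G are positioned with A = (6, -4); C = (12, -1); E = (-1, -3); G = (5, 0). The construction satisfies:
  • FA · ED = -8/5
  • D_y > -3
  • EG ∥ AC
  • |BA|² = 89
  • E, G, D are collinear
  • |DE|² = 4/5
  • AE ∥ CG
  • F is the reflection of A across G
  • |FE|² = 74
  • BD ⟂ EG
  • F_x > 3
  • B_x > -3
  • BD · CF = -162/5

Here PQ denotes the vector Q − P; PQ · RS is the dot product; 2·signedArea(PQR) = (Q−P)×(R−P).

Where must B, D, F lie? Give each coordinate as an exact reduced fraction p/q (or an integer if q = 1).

B = (-2, 1)
D = (-1/5, -13/5)
F = (4, 4)

1. D_x = -1/5  [line -3·x + 6·y + 15 = 0 ∩ |DE|² = 4/5]
2. D_y = -13/5  [line -3·x + 6·y + 15 = 0 ∩ |DE|² = 4/5]
   → D = (-1/5, -13/5)
3. F_x = 4  [F is the reflection of A across G]
4. F_y = 4  [F is the reflection of A across G]
   → F = (4, 4)
5. B_x = -2  [BD · CF = -162/5 ∩ BD ⟂ EG]
6. B_y = 1  [BD · CF = -162/5 ∩ BD ⟂ EG]
   → B = (-2, 1)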